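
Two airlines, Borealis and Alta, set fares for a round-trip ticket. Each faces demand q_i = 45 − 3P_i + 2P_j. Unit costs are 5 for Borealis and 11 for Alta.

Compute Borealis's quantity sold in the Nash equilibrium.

Borealis's profit: π = (P_{Borealis} − 5)(45 − 3P_{Borealis} + 2P_{Alta}).
∂π/∂P_{Borealis} = 60 − 6P_{Borealis} + 2P_{Alta} = 0 ⇒ P_{Borealis} = 10 + (1/3)P_{Alta}.
Similarly P_{Alta} = 13 + (1/3)P_{Borealis}.
Substituting the second reaction function into the first: P_{Borealis} = 10 + (1/3)(13 + (1/3)P_{Borealis}), which gives (8/9)P_{Borealis} = 43/3 ⇒ P_{Borealis} = 16.125.
Then P_{Alta} = 13 + (1/3)·16.125 = 18.375.
q_{Borealis} = 45 − 3·16.125 + 2·18.375 = 33.375.

33.375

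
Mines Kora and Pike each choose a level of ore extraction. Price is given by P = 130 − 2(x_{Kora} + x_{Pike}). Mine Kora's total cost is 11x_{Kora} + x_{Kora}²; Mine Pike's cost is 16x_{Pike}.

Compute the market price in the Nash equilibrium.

Mine Kora's profit: π = x_{Kora}(130 − 2(x_{Kora} + x_{Pike})) − 11x_{Kora} − x_{Kora}².
∂π/∂x_{Kora} = 119 − 6x_{Kora} − 2x_{Pike} = 0, so x_{Kora} = 119/6 − (1/3)x_{Pike}.
For Pike: ∂π/∂x_{Pike} = 114 − 4x_{Pike} − 2x_{Kora} = 0 ⇒ x_{Pike} = 28.5 − 0.5x_{Kora}.
Plugging x_{Pike} into Kora's best response: x_{Kora} = 119/6 − (1/3)(28.5 − 0.5x_{Kora}) ⇒ (5/6)x_{Kora} = 31/3, so x_{Kora} = 12.4.
Then x_{Pike} = 28.5 − 0.5·12.4 = 22.3.
Equilibrium price: P = 130 − 2·34.7 = 60.6.

60.6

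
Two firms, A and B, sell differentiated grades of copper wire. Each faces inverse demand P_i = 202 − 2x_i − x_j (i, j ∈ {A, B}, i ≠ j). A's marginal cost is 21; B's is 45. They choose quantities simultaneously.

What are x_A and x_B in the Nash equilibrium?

Firm A's profit: π = x_A(202 − 2x_A − x_B) − 21x_A.
∂π/∂x_A = 181 − 4x_A − x_B = 0 ⇒ x_A = 45.25 − 0.25x_B.
Similarly x_B = 39.25 − 0.25x_A.
Substituting the second reaction function into the first: x_A = 45.25 − 0.25(39.25 − 0.25x_A), which gives 0.9375x_A = 35.4375 ⇒ x_A = 37.8.
Then x_B = 39.25 − 0.25·37.8 = 29.8.

37.8, 29.8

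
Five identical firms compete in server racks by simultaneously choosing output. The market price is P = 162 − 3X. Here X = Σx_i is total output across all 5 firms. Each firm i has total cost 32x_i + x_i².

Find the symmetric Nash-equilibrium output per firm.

6.5

A representative firm's profit is π_i = x_i(162 − 3X) − 32x_i − x_i², with X = x_i + Σ_{j≠i} x_j.
First-order condition: 130 − 8x_i − 3Σ_{j≠i} x_j = 0.
With identical firms, set every x_j = x: then 130 − 8x − 12x = 0, i.e. x = 130/20 = 6.5.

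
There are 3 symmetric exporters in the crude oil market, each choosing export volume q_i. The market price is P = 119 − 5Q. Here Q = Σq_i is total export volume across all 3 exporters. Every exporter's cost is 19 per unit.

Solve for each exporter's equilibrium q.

A representative exporter's profit is π_i = q_i(119 − 5Q) − 19q_i, with Q = q_i + Σ_{j≠i} q_j.
First-order condition: 100 − 10q_i − 5Σ_{j≠i} q_j = 0.
In a symmetric equilibrium every exporter chooses the same q, so Σ_{j≠i} q_j = 2q. The condition becomes 100 − 20q = 0, giving q = 100/20 = 5.

5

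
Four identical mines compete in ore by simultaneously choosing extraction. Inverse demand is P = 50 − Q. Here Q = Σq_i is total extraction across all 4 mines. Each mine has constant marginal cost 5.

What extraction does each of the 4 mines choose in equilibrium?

9

A representative mine's profit is π_i = q_i(50 − Q) − 5q_i, with Q = q_i + Σ_{j≠i} q_j.
First-order condition: 45 − 2q_i − Σ_{j≠i} q_j = 0.
Imposing symmetry (q_j = q for all j) turns Σ_{j≠i} q_j into 3q, so 45 = 5q and q = 9.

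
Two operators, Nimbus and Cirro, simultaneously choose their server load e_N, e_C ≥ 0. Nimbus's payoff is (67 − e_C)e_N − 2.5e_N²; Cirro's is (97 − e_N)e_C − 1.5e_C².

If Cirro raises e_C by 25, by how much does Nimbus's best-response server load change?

Expanding Nimbus's payoff: 67e_N − e_Ce_N − 2.5e_N².
∂π/∂e_N = 67 − e_C − 5e_N = 0, so e_N = 13.4 − 0.2e_C.
The reaction-function slope is −0.2, so a 25-unit rise in e_C moves e_N by −0.2 × 25 = −5. Nimbus's best response falls — the actions are strategic substitutes.

-5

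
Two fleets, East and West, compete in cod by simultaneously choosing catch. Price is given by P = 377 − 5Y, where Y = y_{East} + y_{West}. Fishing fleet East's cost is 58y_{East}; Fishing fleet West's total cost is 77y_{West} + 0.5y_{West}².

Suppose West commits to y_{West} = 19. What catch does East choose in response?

22.4

Fishing fleet East's profit: π = y_{East}(377 − 5(y_{East} + y_{West})) − 58y_{East}.
∂π/∂y_{East} = 319 − 10y_{East} − 5y_{West} = 0, so y_{East} = 31.9 − 0.5y_{West}.
At y_{West} = 19: y_{East} = 31.9 − 0.5·19 = 22.4.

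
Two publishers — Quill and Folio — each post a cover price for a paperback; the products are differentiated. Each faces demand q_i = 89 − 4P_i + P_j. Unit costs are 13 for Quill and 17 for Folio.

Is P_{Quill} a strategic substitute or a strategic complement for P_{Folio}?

Quill's profit: π = (P_{Quill} − 13)(89 − 4P_{Quill} + P_{Folio}).
∂π/∂P_{Quill} = 141 − 8P_{Quill} + P_{Folio} = 0 ⇒ P_{Quill} = 17.625 + 0.125P_{Folio}.
The best-response slope dP_{Quill}/dP_{Folio} = 0.125 > 0: the reaction function is upward-sloping, so the choices are strategic complements.

strategic complements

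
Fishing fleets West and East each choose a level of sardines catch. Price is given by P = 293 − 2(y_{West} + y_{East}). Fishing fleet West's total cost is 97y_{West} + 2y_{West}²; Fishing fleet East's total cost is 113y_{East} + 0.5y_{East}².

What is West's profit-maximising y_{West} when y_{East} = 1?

24.25

Fishing fleet West's profit: π = y_{West}(293 − 2(y_{West} + y_{East})) − 97y_{West} − 2y_{West}².
∂π/∂y_{West} = 196 − 8y_{West} − 2y_{East} = 0, so y_{West} = 24.5 − 0.25y_{East}.
At y_{East} = 1: y_{West} = 24.5 − 0.25·1 = 24.25.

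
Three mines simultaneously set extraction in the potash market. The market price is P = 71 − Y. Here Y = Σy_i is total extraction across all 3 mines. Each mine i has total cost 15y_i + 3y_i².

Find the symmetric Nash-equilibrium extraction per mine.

5.6

A representative mine's profit is π_i = y_i(71 − Y) − 15y_i − 3y_i², with Y = y_i + Σ_{j≠i} y_j.
First-order condition: 56 − 8y_i − Σ_{j≠i} y_j = 0.
With identical mines, set every y_j = y: then 56 − 8y − 2y = 0, i.e. y = 56/10 = 5.6.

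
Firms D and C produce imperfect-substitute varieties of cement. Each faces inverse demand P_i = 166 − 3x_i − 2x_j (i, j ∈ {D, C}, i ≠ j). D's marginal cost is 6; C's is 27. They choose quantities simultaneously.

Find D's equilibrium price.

Firm D's profit: π = x_D(166 − 3x_D − 2x_C) − 6x_D.
∂π/∂x_D = 160 − 6x_D − 2x_C = 0 ⇒ x_D = 80/3 − (1/3)x_C.
Similarly x_C = 139/6 − (1/3)x_D.
Solving the two reaction functions simultaneously: (1 − (−1/3)(−1/3))x_D = 80/3 − (1/3)·(139/6), so (8/9)x_D = 341/18 and x_D = 21.3125.
Then x_C = 139/6 − (1/3)·21.3125 = 16.0625.
P_D = 166 − 3·21.3125 − 2·16.0625 = 69.9375.

69.9375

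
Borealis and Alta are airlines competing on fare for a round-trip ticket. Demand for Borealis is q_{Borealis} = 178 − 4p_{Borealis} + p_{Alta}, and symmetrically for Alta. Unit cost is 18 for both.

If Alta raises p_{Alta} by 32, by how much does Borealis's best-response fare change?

4

Borealis's profit: π = (p_{Borealis} − 18)(178 − 4p_{Borealis} + p_{Alta}).
∂π/∂p_{Borealis} = 250 − 8p_{Borealis} + p_{Alta} = 0 ⇒ p_{Borealis} = 31.25 + 0.125p_{Alta}.
The reaction-function slope is 0.125, so a 32-unit rise in p_{Alta} moves p_{Borealis} by 0.125 × 32 = 4. Borealis's best response rises — the actions are strategic complements.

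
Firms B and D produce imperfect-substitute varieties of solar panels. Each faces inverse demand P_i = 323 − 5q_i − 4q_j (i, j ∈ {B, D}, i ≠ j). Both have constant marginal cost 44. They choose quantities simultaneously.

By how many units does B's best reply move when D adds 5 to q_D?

Firm B's profit: π = q_B(323 − 5q_B − 4q_D) − 44q_B.
∂π/∂q_B = 279 − 10q_B − 4q_D = 0 ⇒ q_B = 27.9 − 0.4q_D.
The reaction-function slope is −0.4, so a 5-unit rise in q_D moves q_B by −0.4 × 5 = −2. B's best response falls — the actions are strategic substitutes.

-2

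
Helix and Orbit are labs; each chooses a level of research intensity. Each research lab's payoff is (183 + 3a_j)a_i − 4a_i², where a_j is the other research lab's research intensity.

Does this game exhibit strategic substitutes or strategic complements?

strategic complements

Helix's payoff is (183 + 3a_O)a_H − 4a_H².
∂π/∂a_H = 183 + 3a_O − 8a_H = 0, so a_H = 22.875 + 0.375a_O.
The best-response slope da_H/da_O = 0.375 > 0: the reaction function is upward-sloping, so the choices are strategic complements.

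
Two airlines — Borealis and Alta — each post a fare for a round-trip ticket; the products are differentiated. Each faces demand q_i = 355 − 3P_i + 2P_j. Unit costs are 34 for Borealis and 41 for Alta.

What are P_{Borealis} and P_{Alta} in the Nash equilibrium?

Borealis's profit: π = (P_{Borealis} − 34)(355 − 3P_{Borealis} + 2P_{Alta}).
∂π/∂P_{Borealis} = 457 − 6P_{Borealis} + 2P_{Alta} = 0 ⇒ P_{Borealis} = 457/6 + (1/3)P_{Alta}.
Similarly P_{Alta} = 239/3 + (1/3)P_{Borealis}.
Plugging P_{Alta} into Borealis's best response: P_{Borealis} = 457/6 + (1/3)(239/3 + (1/3)P_{Borealis}) ⇒ (8/9)P_{Borealis} = 1849/18, so P_{Borealis} = 115.5625.
Then P_{Alta} = 239/3 + (1/3)·115.5625 = 118.1875.

115.5625, 118.1875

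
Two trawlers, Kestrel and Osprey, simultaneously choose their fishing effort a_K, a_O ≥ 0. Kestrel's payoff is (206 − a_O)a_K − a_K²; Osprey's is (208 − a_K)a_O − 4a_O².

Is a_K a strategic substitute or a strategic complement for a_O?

strategic substitutes

Expanding Kestrel's payoff: 206a_K − a_Oa_K − a_K².
∂π/∂a_K = 206 − a_O − 2a_K = 0, so a_K = 103 − 0.5a_O.
The best-response slope da_K/da_O = −0.5 < 0: the reaction function is downward-sloping, so the choices are strategic substitutes.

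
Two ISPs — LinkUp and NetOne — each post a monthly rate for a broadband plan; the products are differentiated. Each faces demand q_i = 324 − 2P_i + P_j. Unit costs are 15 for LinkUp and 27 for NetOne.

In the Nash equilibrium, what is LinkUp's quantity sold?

LinkUp's profit: π = (P_{LinkUp} − 15)(324 − 2P_{LinkUp} + P_{NetOne}).
∂π/∂P_{LinkUp} = 354 − 4P_{LinkUp} + P_{NetOne} = 0 ⇒ P_{LinkUp} = 88.5 + 0.25P_{NetOne}.
Similarly P_{NetOne} = 94.5 + 0.25P_{LinkUp}.
Solving the two reaction functions simultaneously: (1 − (0.25)(0.25))P_{LinkUp} = 88.5 + 0.25·94.5, so 0.9375P_{LinkUp} = 112.125 and P_{LinkUp} = 119.6.
Then P_{NetOne} = 94.5 + 0.25·119.6 = 124.4.
q_{LinkUp} = 324 − 2·119.6 + 124.4 = 209.2.

209.2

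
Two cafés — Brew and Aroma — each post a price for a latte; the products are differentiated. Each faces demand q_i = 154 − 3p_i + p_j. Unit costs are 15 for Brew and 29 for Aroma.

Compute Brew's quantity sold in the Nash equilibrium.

Brew's profit: π = (p_{Brew} − 15)(154 − 3p_{Brew} + p_{Aroma}).
∂π/∂p_{Brew} = 199 − 6p_{Brew} + p_{Aroma} = 0 ⇒ p_{Brew} = 199/6 + (1/6)p_{Aroma}.
Similarly p_{Aroma} = 241/6 + (1/6)p_{Brew}.
Substituting the second reaction function into the first: p_{Brew} = 199/6 + (1/6)(241/6 + (1/6)p_{Brew}), which gives (35/36)p_{Brew} = 1435/36 ⇒ p_{Brew} = 41.
Then p_{Aroma} = 241/6 + (1/6)·41 = 47.
q_{Brew} = 154 − 3·41 + 47 = 78.

78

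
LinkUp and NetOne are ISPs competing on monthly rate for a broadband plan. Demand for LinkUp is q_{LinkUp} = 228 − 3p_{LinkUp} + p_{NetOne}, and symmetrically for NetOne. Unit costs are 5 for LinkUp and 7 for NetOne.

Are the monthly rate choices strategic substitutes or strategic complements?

strategic complements

LinkUp's profit: π = (p_{LinkUp} − 5)(228 − 3p_{LinkUp} + p_{NetOne}).
∂π/∂p_{LinkUp} = 243 − 6p_{LinkUp} + p_{NetOne} = 0 ⇒ p_{LinkUp} = 40.5 + (1/6)p_{NetOne}.
The best-response slope dp_{LinkUp}/dp_{NetOne} = 1/6 > 0: the reaction function is upward-sloping, so the choices are strategic complements.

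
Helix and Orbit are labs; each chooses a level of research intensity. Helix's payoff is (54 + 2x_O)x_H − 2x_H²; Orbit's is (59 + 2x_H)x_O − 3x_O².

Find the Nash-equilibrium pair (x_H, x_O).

Expanding Helix's payoff: 54x_H + 2x_Ox_H − 2x_H².
∂π/∂x_H = 54 + 2x_O − 4x_H = 0, so x_H = 13.5 + 0.5x_O.
Likewise for Orbit: x_O = 59/6 + (1/3)x_H.
Solving the two reaction functions simultaneously: (1 − (0.5)(1/3))x_H = 13.5 + 0.5·(59/6), so (5/6)x_H = 221/12 and x_H = 22.1.
Then x_O = 59/6 + (1/3)·22.1 = 17.2.

22.1, 17.2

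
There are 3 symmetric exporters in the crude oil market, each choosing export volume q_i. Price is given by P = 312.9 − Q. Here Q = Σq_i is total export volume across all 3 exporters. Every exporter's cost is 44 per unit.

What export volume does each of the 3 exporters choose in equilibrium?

67.225

A representative exporter's profit is π_i = q_i(312.9 − Q) − 44q_i, with Q = q_i + Σ_{j≠i} q_j.
First-order condition: 268.9 − 2q_i − Σ_{j≠i} q_j = 0.
With identical exporters, set every q_j = q: then 268.9 − 2q − 2q = 0, i.e. q = 268.9/4 = 67.225.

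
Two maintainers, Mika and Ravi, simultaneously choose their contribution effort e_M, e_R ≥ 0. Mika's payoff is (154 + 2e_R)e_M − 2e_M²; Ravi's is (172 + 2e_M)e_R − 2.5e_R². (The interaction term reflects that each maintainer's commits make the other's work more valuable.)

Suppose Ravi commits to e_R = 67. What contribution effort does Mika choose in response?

72

Expanding Mika's payoff: 154e_M + 2e_Re_M − 2e_M².
∂π/∂e_M = 154 + 2e_R − 4e_M = 0, so e_M = 38.5 + 0.5e_R.
At e_R = 67: e_M = 38.5 + 0.5·67 = 72.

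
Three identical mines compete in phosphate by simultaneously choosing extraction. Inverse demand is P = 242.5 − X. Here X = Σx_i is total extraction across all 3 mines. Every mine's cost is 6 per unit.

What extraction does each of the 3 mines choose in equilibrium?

59.125

A representative mine's profit is π_i = x_i(242.5 − X) − 6x_i, with X = x_i + Σ_{j≠i} x_j.
First-order condition: 236.5 − 2x_i − Σ_{j≠i} x_j = 0.
Imposing symmetry (x_j = x for all j) turns Σ_{j≠i} x_j into 2x, so 236.5 = 4x and x = 59.125.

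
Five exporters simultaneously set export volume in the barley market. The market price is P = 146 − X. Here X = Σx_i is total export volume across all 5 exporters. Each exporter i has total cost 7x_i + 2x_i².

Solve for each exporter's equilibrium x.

A representative exporter's profit is π_i = x_i(146 − X) − 7x_i − 2x_i², with X = x_i + Σ_{j≠i} x_j.
First-order condition: 139 − 6x_i − Σ_{j≠i} x_j = 0.
Imposing symmetry (x_j = x for all j) turns Σ_{j≠i} x_j into 4x, so 139 = 10x and x = 13.9.

13.9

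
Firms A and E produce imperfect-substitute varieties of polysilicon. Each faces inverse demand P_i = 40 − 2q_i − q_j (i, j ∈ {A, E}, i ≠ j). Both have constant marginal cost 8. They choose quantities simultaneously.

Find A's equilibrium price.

Firm A's profit: π = q_A(40 − 2q_A − q_E) − 8q_A.
∂π/∂q_A = 32 − 4q_A − q_E = 0 ⇒ q_A = 8 − 0.25q_E.
Setting q_A = q_E in the reaction function: q_A = 8 − 0.25q_A, so q_A = 8 / 1.25 = 6.4.
P_A = 40 − 2·6.4 − 6.4 = 20.8.

20.8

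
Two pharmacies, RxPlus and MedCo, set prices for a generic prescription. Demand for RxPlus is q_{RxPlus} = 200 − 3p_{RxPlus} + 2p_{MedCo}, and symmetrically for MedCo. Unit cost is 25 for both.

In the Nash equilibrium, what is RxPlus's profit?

RxPlus's profit: π = (p_{RxPlus} − 25)(200 − 3p_{RxPlus} + 2p_{MedCo}).
∂π/∂p_{RxPlus} = 275 − 6p_{RxPlus} + 2p_{MedCo} = 0 ⇒ p_{RxPlus} = 275/6 + (1/3)p_{MedCo}.
The game is symmetric, so in equilibrium p_{MedCo} = p_{RxPlus}: the reaction function gives (2/3)p_{RxPlus} = 275/6, hence p_{RxPlus} = 68.75.
q_{RxPlus} = 200 − 3·68.75 + 2·68.75 = 131.25.
Profit = (68.75 − 25)·131.25 = 5742.1875.

5742.1875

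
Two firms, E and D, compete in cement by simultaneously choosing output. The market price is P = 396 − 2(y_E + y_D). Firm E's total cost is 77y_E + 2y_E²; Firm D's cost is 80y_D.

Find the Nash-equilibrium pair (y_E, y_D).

Firm E's profit: π = y_E(396 − 2(y_E + y_D)) − 77y_E − 2y_E².
∂π/∂y_E = 319 − 8y_E − 2y_D = 0, so y_E = 39.875 − 0.25y_D.
For D: ∂π/∂y_D = 316 − 4y_D − 2y_E = 0 ⇒ y_D = 79 − 0.5y_E.
Substituting the second reaction function into the first: y_E = 39.875 − 0.25(79 − 0.5y_E), which gives 0.875y_E = 20.125 ⇒ y_E = 23.
Then y_D = 79 − 0.5·23 = 67.5.

23, 67.5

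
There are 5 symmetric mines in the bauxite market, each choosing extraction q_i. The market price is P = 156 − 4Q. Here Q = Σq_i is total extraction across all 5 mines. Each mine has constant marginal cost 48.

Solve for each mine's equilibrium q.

4.5

A representative mine's profit is π_i = q_i(156 − 4Q) − 48q_i, with Q = q_i + Σ_{j≠i} q_j.
First-order condition: 108 − 8q_i − 4Σ_{j≠i} q_j = 0.
Imposing symmetry (q_j = q for all j) turns Σ_{j≠i} q_j into 4q, so 108 = 24q and q = 4.5.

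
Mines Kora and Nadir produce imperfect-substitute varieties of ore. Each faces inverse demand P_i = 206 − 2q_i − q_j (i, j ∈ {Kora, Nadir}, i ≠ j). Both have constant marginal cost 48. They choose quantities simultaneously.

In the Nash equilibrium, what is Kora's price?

Mine Kora's profit: π = q_{Kora}(206 − 2q_{Kora} − q_{Nadir}) − 48q_{Kora}.
∂π/∂q_{Kora} = 158 − 4q_{Kora} − q_{Nadir} = 0 ⇒ q_{Kora} = 39.5 − 0.25q_{Nadir}.
The game is symmetric, so in equilibrium q_{Nadir} = q_{Kora}: the reaction function gives 1.25q_{Kora} = 39.5, hence q_{Kora} = 31.6.
P_{Kora} = 206 − 2·31.6 − 31.6 = 111.2.

111.2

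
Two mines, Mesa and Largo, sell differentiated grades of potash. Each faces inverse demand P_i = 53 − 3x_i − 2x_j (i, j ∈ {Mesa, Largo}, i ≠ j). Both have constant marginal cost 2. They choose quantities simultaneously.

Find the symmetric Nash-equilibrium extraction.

6.375

Mine Mesa's profit: π = x_{Mesa}(53 − 3x_{Mesa} − 2x_{Largo}) − 2x_{Mesa}.
∂π/∂x_{Mesa} = 51 − 6x_{Mesa} − 2x_{Largo} = 0 ⇒ x_{Mesa} = 8.5 − (1/3)x_{Largo}.
The game is symmetric, so in equilibrium x_{Largo} = x_{Mesa}: the reaction function gives (4/3)x_{Mesa} = 8.5, hence x_{Mesa} = 6.375.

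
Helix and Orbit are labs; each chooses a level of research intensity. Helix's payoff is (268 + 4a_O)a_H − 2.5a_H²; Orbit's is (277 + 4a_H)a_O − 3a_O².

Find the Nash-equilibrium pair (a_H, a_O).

194, 175.5

Expanding Helix's payoff: 268a_H + 4a_Oa_H − 2.5a_H².
∂π/∂a_H = 268 + 4a_O − 5a_H = 0, so a_H = 53.6 + 0.8a_O.
Likewise for Orbit: a_O = 277/6 + (2/3)a_H.
Substituting the second reaction function into the first: a_H = 53.6 + 0.8(277/6 + (2/3)a_H), which gives (7/15)a_H = 1358/15 ⇒ a_H = 194.
Then a_O = 277/6 + (2/3)·194 = 175.5.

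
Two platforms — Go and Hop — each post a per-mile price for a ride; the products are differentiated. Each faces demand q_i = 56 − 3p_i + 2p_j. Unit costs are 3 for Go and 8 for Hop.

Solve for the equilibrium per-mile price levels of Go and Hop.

17.1875, 19.0625

Go's profit: π = (p_{Go} − 3)(56 − 3p_{Go} + 2p_{Hop}).
∂π/∂p_{Go} = 65 − 6p_{Go} + 2p_{Hop} = 0 ⇒ p_{Go} = 65/6 + (1/3)p_{Hop}.
Similarly p_{Hop} = 40/3 + (1/3)p_{Go}.
Plugging p_{Hop} into Go's best response: p_{Go} = 65/6 + (1/3)(40/3 + (1/3)p_{Go}) ⇒ (8/9)p_{Go} = 275/18, so p_{Go} = 17.1875.
Then p_{Hop} = 40/3 + (1/3)·17.1875 = 19.0625.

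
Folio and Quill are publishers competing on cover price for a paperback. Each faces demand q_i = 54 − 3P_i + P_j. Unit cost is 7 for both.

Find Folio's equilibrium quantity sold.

24

Folio's profit: π = (P_{Folio} − 7)(54 − 3P_{Folio} + P_{Quill}).
∂π/∂P_{Folio} = 75 − 6P_{Folio} + P_{Quill} = 0 ⇒ P_{Folio} = 12.5 + (1/6)P_{Quill}.
By symmetry P_{Quill} = P_{Folio}; substituting into the reaction function, (5/6)P_{Folio} = 12.5 and P_{Folio} = 15.
q_{Folio} = 54 − 3·15 + 15 = 24.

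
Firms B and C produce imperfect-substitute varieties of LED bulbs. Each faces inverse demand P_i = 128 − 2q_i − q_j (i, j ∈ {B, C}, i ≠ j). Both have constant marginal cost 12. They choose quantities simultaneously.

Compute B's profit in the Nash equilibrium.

1076.48

Firm B's profit: π = q_B(128 − 2q_B − q_C) − 12q_B.
∂π/∂q_B = 116 − 4q_B − q_C = 0 ⇒ q_B = 29 − 0.25q_C.
By symmetry q_C = q_B; substituting into the reaction function, 1.25q_B = 29 and q_B = 23.2.
P_B = 128 − 2·23.2 − 23.2 = 58.4.
Profit = (58.4 − 12)·23.2 = 1076.48.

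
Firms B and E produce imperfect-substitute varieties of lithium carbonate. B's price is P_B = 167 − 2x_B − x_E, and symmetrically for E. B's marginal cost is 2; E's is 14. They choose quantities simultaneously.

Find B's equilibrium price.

69.6

Firm B's profit: π = x_B(167 − 2x_B − x_E) − 2x_B.
∂π/∂x_B = 165 − 4x_B − x_E = 0 ⇒ x_B = 41.25 − 0.25x_E.
Similarly x_E = 38.25 − 0.25x_B.
Substituting the second reaction function into the first: x_B = 41.25 − 0.25(38.25 − 0.25x_B), which gives 0.9375x_B = 31.6875 ⇒ x_B = 33.8.
Then x_E = 38.25 − 0.25·33.8 = 29.8.
P_B = 167 − 2·33.8 − 29.8 = 69.6.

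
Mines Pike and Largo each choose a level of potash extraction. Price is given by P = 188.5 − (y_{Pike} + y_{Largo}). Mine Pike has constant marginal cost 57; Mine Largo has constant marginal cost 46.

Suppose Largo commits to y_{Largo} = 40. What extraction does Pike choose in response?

45.75

Mine Pike's profit: π = y_{Pike}(188.5 − (y_{Pike} + y_{Largo})) − 57y_{Pike}.
∂π/∂y_{Pike} = 131.5 − 2y_{Pike} − y_{Largo} = 0, so y_{Pike} = 65.75 − 0.5y_{Largo}.
At y_{Largo} = 40: y_{Pike} = 65.75 − 0.5·40 = 45.75.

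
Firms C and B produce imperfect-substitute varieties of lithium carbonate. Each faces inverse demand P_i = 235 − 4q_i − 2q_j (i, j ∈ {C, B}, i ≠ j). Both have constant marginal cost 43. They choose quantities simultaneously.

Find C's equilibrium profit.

1474.56

Firm C's profit: π = q_C(235 − 4q_C − 2q_B) − 43q_C.
∂π/∂q_C = 192 − 8q_C − 2q_B = 0 ⇒ q_C = 24 − 0.25q_B.
The game is symmetric, so in equilibrium q_B = q_C: the reaction function gives 1.25q_C = 24, hence q_C = 19.2.
P_C = 235 − 4·19.2 − 2·19.2 = 119.8.
Profit = (119.8 − 43)·19.2 = 1474.56.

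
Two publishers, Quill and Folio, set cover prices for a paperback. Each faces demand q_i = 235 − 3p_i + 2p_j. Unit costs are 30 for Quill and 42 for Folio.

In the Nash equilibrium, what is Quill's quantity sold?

160.5

Quill's profit: π = (p_{Quill} − 30)(235 − 3p_{Quill} + 2p_{Folio}).
∂π/∂p_{Quill} = 325 − 6p_{Quill} + 2p_{Folio} = 0 ⇒ p_{Quill} = 325/6 + (1/3)p_{Folio}.
Similarly p_{Folio} = 361/6 + (1/3)p_{Quill}.
Plugging p_{Folio} into Quill's best response: p_{Quill} = 325/6 + (1/3)(361/6 + (1/3)p_{Quill}) ⇒ (8/9)p_{Quill} = 668/9, so p_{Quill} = 83.5.
Then p_{Folio} = 361/6 + (1/3)·83.5 = 88.
q_{Quill} = 235 − 3·83.5 + 2·88 = 160.5.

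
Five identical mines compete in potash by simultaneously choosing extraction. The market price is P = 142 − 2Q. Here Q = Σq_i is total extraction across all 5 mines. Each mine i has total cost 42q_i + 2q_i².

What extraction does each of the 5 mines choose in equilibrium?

A representative mine's profit is π_i = q_i(142 − 2Q) − 42q_i − 2q_i², with Q = q_i + Σ_{j≠i} q_j.
First-order condition: 100 − 8q_i − 2Σ_{j≠i} q_j = 0.
With identical mines, set every q_j = q: then 100 − 8q − 8q = 0, i.e. q = 100/16 = 6.25.

6.25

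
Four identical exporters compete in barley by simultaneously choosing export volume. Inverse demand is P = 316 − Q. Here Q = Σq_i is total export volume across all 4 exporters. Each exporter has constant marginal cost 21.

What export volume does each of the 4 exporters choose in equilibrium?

59

A representative exporter's profit is π_i = q_i(316 − Q) − 21q_i, with Q = q_i + Σ_{j≠i} q_j.
First-order condition: 295 − 2q_i − Σ_{j≠i} q_j = 0.
Imposing symmetry (q_j = q for all j) turns Σ_{j≠i} q_j into 3q, so 295 = 5q and q = 59.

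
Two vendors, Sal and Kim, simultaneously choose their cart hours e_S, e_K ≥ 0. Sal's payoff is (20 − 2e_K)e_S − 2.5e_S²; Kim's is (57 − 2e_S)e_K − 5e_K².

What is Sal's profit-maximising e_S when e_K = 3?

2.8

Expanding Sal's payoff: 20e_S − 2e_Ke_S − 2.5e_S².
∂π/∂e_S = 20 − 2e_K − 5e_S = 0, so e_S = 4 − 0.4e_K.
At e_K = 3: e_S = 4 − 0.4·3 = 2.8.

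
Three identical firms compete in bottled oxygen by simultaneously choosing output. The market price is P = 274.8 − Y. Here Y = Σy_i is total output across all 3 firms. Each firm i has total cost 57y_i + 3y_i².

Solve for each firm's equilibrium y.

21.78

A representative firm's profit is π_i = y_i(274.8 − Y) − 57y_i − 3y_i², with Y = y_i + Σ_{j≠i} y_j.
First-order condition: 217.8 − 8y_i − Σ_{j≠i} y_j = 0.
In a symmetric equilibrium every firm chooses the same y, so Σ_{j≠i} y_j = 2y. The condition becomes 217.8 − 10y = 0, giving y = 217.8/10 = 21.78.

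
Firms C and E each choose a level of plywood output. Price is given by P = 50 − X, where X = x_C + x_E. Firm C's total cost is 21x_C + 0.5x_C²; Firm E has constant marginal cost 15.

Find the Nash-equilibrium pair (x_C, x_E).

4.6, 15.2

Firm C's profit: π = x_C(50 − (x_C + x_E)) − 21x_C − 0.5x_C².
∂π/∂x_C = 29 − 3x_C − x_E = 0, so x_C = 29/3 − (1/3)x_E.
For E: ∂π/∂x_E = 35 − 2x_E − x_C = 0 ⇒ x_E = 17.5 − 0.5x_C.
Substituting the second reaction function into the first: x_C = 29/3 − (1/3)(17.5 − 0.5x_C), which gives (5/6)x_C = 23/6 ⇒ x_C = 4.6.
Then x_E = 17.5 − 0.5·4.6 = 15.2.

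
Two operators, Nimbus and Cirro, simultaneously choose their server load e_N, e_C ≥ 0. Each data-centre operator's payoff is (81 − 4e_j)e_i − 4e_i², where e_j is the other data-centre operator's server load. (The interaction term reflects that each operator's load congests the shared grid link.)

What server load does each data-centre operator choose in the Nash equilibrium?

6.75

Nimbus's payoff is (81 − 4e_C)e_N − 4e_N².
∂π/∂e_N = 81 − 4e_C − 8e_N = 0, so e_N = 10.125 − 0.5e_C.
By symmetry e_C = e_N; substituting into the reaction function, 1.5e_N = 10.125 and e_N = 6.75.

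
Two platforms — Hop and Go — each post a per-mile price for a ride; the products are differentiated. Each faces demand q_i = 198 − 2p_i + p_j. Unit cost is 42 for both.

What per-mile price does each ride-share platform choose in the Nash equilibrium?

94

Hop's profit: π = (p_{Hop} − 42)(198 − 2p_{Hop} + p_{Go}).
∂π/∂p_{Hop} = 282 − 4p_{Hop} + p_{Go} = 0 ⇒ p_{Hop} = 70.5 + 0.25p_{Go}.
The game is symmetric, so in equilibrium p_{Go} = p_{Hop}: the reaction function gives 0.75p_{Hop} = 70.5, hence p_{Hop} = 94.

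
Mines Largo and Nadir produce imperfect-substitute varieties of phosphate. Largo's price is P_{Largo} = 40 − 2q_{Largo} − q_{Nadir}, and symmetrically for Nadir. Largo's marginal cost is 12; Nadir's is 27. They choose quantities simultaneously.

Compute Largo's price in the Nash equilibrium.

Mine Largo's profit: π = q_{Largo}(40 − 2q_{Largo} − q_{Nadir}) − 12q_{Largo}.
∂π/∂q_{Largo} = 28 − 4q_{Largo} − q_{Nadir} = 0 ⇒ q_{Largo} = 7 − 0.25q_{Nadir}.
Similarly q_{Nadir} = 3.25 − 0.25q_{Largo}.
Substituting the second reaction function into the first: q_{Largo} = 7 − 0.25(3.25 − 0.25q_{Largo}), which gives 0.9375q_{Largo} = 6.1875 ⇒ q_{Largo} = 6.6.
Then q_{Nadir} = 3.25 − 0.25·6.6 = 1.6.
P_{Largo} = 40 − 2·6.6 − 1.6 = 25.2.

25.2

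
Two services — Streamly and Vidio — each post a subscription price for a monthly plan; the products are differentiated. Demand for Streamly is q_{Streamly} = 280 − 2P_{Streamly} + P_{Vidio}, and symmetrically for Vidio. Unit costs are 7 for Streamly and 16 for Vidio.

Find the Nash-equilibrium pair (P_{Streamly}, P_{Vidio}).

99.2, 102.8

Streamly's profit: π = (P_{Streamly} − 7)(280 − 2P_{Streamly} + P_{Vidio}).
∂π/∂P_{Streamly} = 294 − 4P_{Streamly} + P_{Vidio} = 0 ⇒ P_{Streamly} = 73.5 + 0.25P_{Vidio}.
Similarly P_{Vidio} = 78 + 0.25P_{Streamly}.
Substituting the second reaction function into the first: P_{Streamly} = 73.5 + 0.25(78 + 0.25P_{Streamly}), which gives 0.9375P_{Streamly} = 93 ⇒ P_{Streamly} = 99.2.
Then P_{Vidio} = 78 + 0.25·99.2 = 102.8.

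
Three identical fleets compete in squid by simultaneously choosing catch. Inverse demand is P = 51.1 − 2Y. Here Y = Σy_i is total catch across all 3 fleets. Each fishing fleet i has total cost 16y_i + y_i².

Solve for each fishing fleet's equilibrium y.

A representative fishing fleet's profit is π_i = y_i(51.1 − 2Y) − 16y_i − y_i², with Y = y_i + Σ_{j≠i} y_j.
First-order condition: 35.1 − 6y_i − 2Σ_{j≠i} y_j = 0.
In a symmetric equilibrium every fishing fleet chooses the same y, so Σ_{j≠i} y_j = 2y. The condition becomes 35.1 − 10y = 0, giving y = 35.1/10 = 3.51.

3.51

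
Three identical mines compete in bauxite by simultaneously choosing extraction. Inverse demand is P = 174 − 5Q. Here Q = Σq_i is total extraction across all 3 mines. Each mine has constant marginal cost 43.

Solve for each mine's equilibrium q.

A representative mine's profit is π_i = q_i(174 − 5Q) − 43q_i, with Q = q_i + Σ_{j≠i} q_j.
First-order condition: 131 − 10q_i − 5Σ_{j≠i} q_j = 0.
Imposing symmetry (q_j = q for all j) turns Σ_{j≠i} q_j into 2q, so 131 = 20q and q = 6.55.

6.55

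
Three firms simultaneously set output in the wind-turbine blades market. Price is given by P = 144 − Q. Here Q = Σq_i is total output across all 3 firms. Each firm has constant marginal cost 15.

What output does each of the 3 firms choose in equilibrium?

A representative firm's profit is π_i = q_i(144 − Q) − 15q_i, with Q = q_i + Σ_{j≠i} q_j.
First-order condition: 129 − 2q_i − Σ_{j≠i} q_j = 0.
Imposing symmetry (q_j = q for all j) turns Σ_{j≠i} q_j into 2q, so 129 = 4q and q = 32.25.

32.25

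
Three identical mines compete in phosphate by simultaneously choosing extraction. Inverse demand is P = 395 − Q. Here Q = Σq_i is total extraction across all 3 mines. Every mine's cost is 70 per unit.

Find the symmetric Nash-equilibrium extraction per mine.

81.25

A representative mine's profit is π_i = q_i(395 − Q) − 70q_i, with Q = q_i + Σ_{j≠i} q_j.
First-order condition: 325 − 2q_i − Σ_{j≠i} q_j = 0.
With identical mines, set every q_j = q: then 325 − 2q − 2q = 0, i.e. q = 325/4 = 81.25.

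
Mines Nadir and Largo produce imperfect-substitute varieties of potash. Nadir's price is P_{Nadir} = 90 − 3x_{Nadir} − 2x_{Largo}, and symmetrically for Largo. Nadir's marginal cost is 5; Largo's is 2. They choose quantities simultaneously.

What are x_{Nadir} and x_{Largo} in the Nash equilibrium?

Mine Nadir's profit: π = x_{Nadir}(90 − 3x_{Nadir} − 2x_{Largo}) − 5x_{Nadir}.
∂π/∂x_{Nadir} = 85 − 6x_{Nadir} − 2x_{Largo} = 0 ⇒ x_{Nadir} = 85/6 − (1/3)x_{Largo}.
Similarly x_{Largo} = 44/3 − (1/3)x_{Nadir}.
Substituting the second reaction function into the first: x_{Nadir} = 85/6 − (1/3)(44/3 − (1/3)x_{Nadir}), which gives (8/9)x_{Nadir} = 167/18 ⇒ x_{Nadir} = 10.4375.
Then x_{Largo} = 44/3 − (1/3)·10.4375 = 11.1875.

10.4375, 11.1875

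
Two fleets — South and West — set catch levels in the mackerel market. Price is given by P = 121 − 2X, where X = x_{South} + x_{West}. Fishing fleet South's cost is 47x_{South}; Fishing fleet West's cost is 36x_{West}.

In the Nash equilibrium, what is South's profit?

220.5

Fishing fleet South's profit: π = x_{South}(121 − 2(x_{South} + x_{West})) − 47x_{South}.
∂π/∂x_{South} = 74 − 4x_{South} − 2x_{West} = 0, so x_{South} = 18.5 − 0.5x_{West}.
By the same steps for West: x_{West} = 21.25 − 0.5x_{South}.
Solving the two reaction functions simultaneously: (1 − (−0.5)(−0.5))x_{South} = 18.5 − 0.5·21.25, so 0.75x_{South} = 7.875 and x_{South} = 10.5.
Then x_{West} = 21.25 − 0.5·10.5 = 16.
Price P = 121 − 2·26.5 = 68.
South's profit: (68 − 47)·10.5 = 220.5.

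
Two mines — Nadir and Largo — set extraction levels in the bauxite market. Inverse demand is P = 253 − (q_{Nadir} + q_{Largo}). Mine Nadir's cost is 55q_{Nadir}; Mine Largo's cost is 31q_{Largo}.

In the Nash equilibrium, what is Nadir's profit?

Mine Nadir's profit: π = q_{Nadir}(253 − (q_{Nadir} + q_{Largo})) − 55q_{Nadir}.
∂π/∂q_{Nadir} = 198 − 2q_{Nadir} − q_{Largo} = 0, so q_{Nadir} = 99 − 0.5q_{Largo}.
By the same steps for Largo: q_{Largo} = 111 − 0.5q_{Nadir}.
Plugging q_{Largo} into Nadir's best response: q_{Nadir} = 99 − 0.5(111 − 0.5q_{Nadir}) ⇒ 0.75q_{Nadir} = 43.5, so q_{Nadir} = 58.
Then q_{Largo} = 111 − 0.5·58 = 82.
Price P = 253 − 140 = 113.
Nadir's profit: (113 − 55)·58 = 3364.

3364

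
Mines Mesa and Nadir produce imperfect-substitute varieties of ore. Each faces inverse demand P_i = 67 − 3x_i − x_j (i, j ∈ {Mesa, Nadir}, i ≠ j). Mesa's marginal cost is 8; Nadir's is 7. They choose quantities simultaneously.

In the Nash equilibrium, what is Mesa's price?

Mine Mesa's profit: π = x_{Mesa}(67 − 3x_{Mesa} − x_{Nadir}) − 8x_{Mesa}.
∂π/∂x_{Mesa} = 59 − 6x_{Mesa} − x_{Nadir} = 0 ⇒ x_{Mesa} = 59/6 − (1/6)x_{Nadir}.
Similarly x_{Nadir} = 10 − (1/6)x_{Mesa}.
Solving the two reaction functions simultaneously: (1 − (−1/6)(−1/6))x_{Mesa} = 59/6 − (1/6)·10, so (35/36)x_{Mesa} = 49/6 and x_{Mesa} = 8.4.
Then x_{Nadir} = 10 − (1/6)·8.4 = 8.6.
P_{Mesa} = 67 − 3·8.4 − 8.6 = 33.2.

33.2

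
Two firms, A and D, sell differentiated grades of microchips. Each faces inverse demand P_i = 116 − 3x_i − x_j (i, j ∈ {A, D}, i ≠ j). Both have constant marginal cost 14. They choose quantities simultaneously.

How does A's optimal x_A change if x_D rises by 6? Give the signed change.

-1

Firm A's profit: π = x_A(116 − 3x_A − x_D) − 14x_A.
∂π/∂x_A = 102 − 6x_A − x_D = 0 ⇒ x_A = 17 − (1/6)x_D.
The reaction-function slope is −1/6, so a 6-unit rise in x_D moves x_A by −1/6 × 6 = −1. A's best response falls — the actions are strategic substitutes.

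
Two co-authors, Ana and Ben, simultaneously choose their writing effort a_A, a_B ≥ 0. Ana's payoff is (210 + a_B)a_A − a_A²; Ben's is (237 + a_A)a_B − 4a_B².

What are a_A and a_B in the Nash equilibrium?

Expanding Ana's payoff: 210a_A + a_Ba_A − a_A².
∂π/∂a_A = 210 + a_B − 2a_A = 0, so a_A = 105 + 0.5a_B.
Likewise for Ben: a_B = 29.625 + 0.125a_A.
Substituting the second reaction function into the first: a_A = 105 + 0.5(29.625 + 0.125a_A), which gives 0.9375a_A = 119.8125 ⇒ a_A = 127.8.
Then a_B = 29.625 + 0.125·127.8 = 45.6.

127.8, 45.6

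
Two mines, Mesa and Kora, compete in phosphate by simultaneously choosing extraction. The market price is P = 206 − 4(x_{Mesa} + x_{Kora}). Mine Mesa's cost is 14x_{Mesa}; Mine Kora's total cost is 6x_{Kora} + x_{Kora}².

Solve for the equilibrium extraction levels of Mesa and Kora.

Mine Mesa's profit: π = x_{Mesa}(206 − 4(x_{Mesa} + x_{Kora})) − 14x_{Mesa}.
∂π/∂x_{Mesa} = 192 − 8x_{Mesa} − 4x_{Kora} = 0, so x_{Mesa} = 24 − 0.5x_{Kora}.
For Kora: ∂π/∂x_{Kora} = 200 − 10x_{Kora} − 4x_{Mesa} = 0 ⇒ x_{Kora} = 20 − 0.4x_{Mesa}.
Substituting the second reaction function into the first: x_{Mesa} = 24 − 0.5(20 − 0.4x_{Mesa}), which gives 0.8x_{Mesa} = 14 ⇒ x_{Mesa} = 17.5.
Then x_{Kora} = 20 − 0.4·17.5 = 13.

17.5, 13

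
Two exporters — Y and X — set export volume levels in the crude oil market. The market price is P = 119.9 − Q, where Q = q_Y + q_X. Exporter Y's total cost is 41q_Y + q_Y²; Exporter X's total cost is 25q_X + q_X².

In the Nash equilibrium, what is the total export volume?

34.76

Exporter Y's profit: π = q_Y(119.9 − (q_Y + q_X)) − 41q_Y − q_Y².
∂π/∂q_Y = 78.9 − 4q_Y − q_X = 0, so q_Y = 19.725 − 0.25q_X.
By the same steps for X: q_X = 23.725 − 0.25q_Y.
Substituting the second reaction function into the first: q_Y = 19.725 − 0.25(23.725 − 0.25q_Y), which gives 0.9375q_Y = 2207/160 ⇒ q_Y = 2207/150.
Then q_X = 23.725 − 0.25·(2207/150) = 3007/150.
Total export volume: 2207/150 + 3007/150 = 34.76.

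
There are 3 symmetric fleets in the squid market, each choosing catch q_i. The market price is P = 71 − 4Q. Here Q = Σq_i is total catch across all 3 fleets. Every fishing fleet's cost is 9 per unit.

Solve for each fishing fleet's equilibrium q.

A representative fishing fleet's profit is π_i = q_i(71 − 4Q) − 9q_i, with Q = q_i + Σ_{j≠i} q_j.
First-order condition: 62 − 8q_i − 4Σ_{j≠i} q_j = 0.
With identical fishing fleets, set every q_j = q: then 62 − 8q − 8q = 0, i.e. q = 62/16 = 3.875.

3.875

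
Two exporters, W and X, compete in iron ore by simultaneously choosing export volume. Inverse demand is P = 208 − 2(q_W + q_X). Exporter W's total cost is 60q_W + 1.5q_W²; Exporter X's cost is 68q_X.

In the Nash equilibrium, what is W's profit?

591.5

Exporter W's profit: π = q_W(208 − 2(q_W + q_X)) − 60q_W − 1.5q_W².
∂π/∂q_W = 148 − 7q_W − 2q_X = 0, so q_W = 148/7 − (2/7)q_X.
For X: ∂π/∂q_X = 140 − 4q_X − 2q_W = 0 ⇒ q_X = 35 − 0.5q_W.
Solving the two reaction functions simultaneously: (1 − (−2/7)(−0.5))q_W = 148/7 − (2/7)·35, so (6/7)q_W = 78/7 and q_W = 13.
Then q_X = 35 − 0.5·13 = 28.5.
Price P = 208 − 2·41.5 = 125.
W's profit: (125 − 60)·13 − 1.5(13)² = 591.5.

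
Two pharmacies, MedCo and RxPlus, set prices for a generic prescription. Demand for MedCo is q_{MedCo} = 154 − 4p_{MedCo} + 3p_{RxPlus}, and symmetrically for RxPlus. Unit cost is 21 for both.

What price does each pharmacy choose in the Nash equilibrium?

47.6

MedCo's profit: π = (p_{MedCo} − 21)(154 − 4p_{MedCo} + 3p_{RxPlus}).
∂π/∂p_{MedCo} = 238 − 8p_{MedCo} + 3p_{RxPlus} = 0 ⇒ p_{MedCo} = 29.75 + 0.375p_{RxPlus}.
Setting p_{MedCo} = p_{RxPlus} in the reaction function: p_{MedCo} = 29.75 + 0.375p_{MedCo}, so p_{MedCo} = 29.75 / 0.625 = 47.6.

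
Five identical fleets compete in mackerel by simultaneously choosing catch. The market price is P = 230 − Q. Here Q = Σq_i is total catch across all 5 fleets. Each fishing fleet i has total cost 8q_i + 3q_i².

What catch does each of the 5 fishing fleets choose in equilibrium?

A representative fishing fleet's profit is π_i = q_i(230 − Q) − 8q_i − 3q_i², with Q = q_i + Σ_{j≠i} q_j.
First-order condition: 222 − 8q_i − Σ_{j≠i} q_j = 0.
With identical fishing fleets, set every q_j = q: then 222 − 8q − 4q = 0, i.e. q = 222/12 = 18.5.

18.5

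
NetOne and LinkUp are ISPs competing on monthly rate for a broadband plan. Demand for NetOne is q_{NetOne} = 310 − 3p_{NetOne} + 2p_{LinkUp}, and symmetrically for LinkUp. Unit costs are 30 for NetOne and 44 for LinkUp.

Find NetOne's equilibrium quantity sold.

217.875

NetOne's profit: π = (p_{NetOne} − 30)(310 − 3p_{NetOne} + 2p_{LinkUp}).
∂π/∂p_{NetOne} = 400 − 6p_{NetOne} + 2p_{LinkUp} = 0 ⇒ p_{NetOne} = 200/3 + (1/3)p_{LinkUp}.
Similarly p_{LinkUp} = 221/3 + (1/3)p_{NetOne}.
Solving the two reaction functions simultaneously: (1 − (1/3)(1/3))p_{NetOne} = 200/3 + (1/3)·(221/3), so (8/9)p_{NetOne} = 821/9 and p_{NetOne} = 102.625.
Then p_{LinkUp} = 221/3 + (1/3)·102.625 = 107.875.
q_{NetOne} = 310 − 3·102.625 + 2·107.875 = 217.875.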